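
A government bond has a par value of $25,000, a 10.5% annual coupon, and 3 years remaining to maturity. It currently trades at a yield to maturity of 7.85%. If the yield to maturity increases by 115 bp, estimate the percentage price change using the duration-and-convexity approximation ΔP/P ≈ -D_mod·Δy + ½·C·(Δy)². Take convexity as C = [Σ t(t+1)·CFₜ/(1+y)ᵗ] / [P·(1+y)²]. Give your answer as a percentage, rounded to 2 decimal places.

With y = 0.0785:
  t   CF        PV=CF/(1+0.0785)^t    t·PV        t(t+1)·PV
  1     2,625.00     2,433.9360     2,433.9360       4,867.8720
  2     2,625.00     2,256.7789     4,513.5578      13,540.6733
  3    27,625.00    22,021.2435    66,063.7304     264,254.9215
  Σ                 26,711.9584    73,011.2242     282,663.4669
P = 26,711.9584; D_Mac = 2.73328 yrs; D_mod = 2.53433 yrs; C = 9.09753.
Duration effect: -2.53433 × (+0.0115) = -0.029145
Convexity effect: 0.5 × 9.09753 × (0.0115)² = +0.0006016
ΔP/P ≈ -0.029145 + 0.0006016 = -0.028543 = -2.8543%.

-2.85%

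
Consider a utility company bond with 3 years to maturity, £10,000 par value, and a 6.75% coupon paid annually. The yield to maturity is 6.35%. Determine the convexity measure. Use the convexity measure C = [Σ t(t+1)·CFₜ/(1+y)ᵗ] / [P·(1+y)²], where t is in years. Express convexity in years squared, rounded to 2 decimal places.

9.74

With y = 0.0635:
  t   CF        PV=CF/(1+0.0635)^t    t·PV        t(t+1)·PV
  1       675.00       634.6968       634.6968       1,269.3935
  2       675.00       596.8000     1,193.5999       3,580.7998
  3    10,675.00     8,874.7351    26,624.2054     106,496.8217
  Σ                 10,106.2319    28,452.5021     111,347.0150
P = 10,106.2319.
Convexity = Σ t(t+1)·PV / [P·(1+y)²] = 111,347.0150 / (10,106.2319 × 1.131032) = 9.74124.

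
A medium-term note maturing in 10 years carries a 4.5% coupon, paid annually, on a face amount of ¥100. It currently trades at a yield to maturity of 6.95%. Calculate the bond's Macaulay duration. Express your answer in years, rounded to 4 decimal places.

8.0667 years

Periodic yield y = 0.0695. Discount each cash flow and weight by its year:
  t   CF        PV=CF/(1+0.0695)^t    t·PV
  1         4.50         4.2076         4.2076
  2         4.50         3.9342         7.8683
  3         4.50         3.6785        11.0355
  4         4.50         3.4395        13.7578
  5         4.50         3.2159        16.0797
  6         4.50         3.0070        18.0418
  7         4.50         2.8116        19.6809
  8         4.50         2.6289        21.0308
  9         4.50         2.4580        22.1222
  10      104.50        53.3714       533.7138
  Σ                     82.7524       667.5383
Price P = Σ PV = 82.7524.
Macaulay duration = Σ(t·PV) / P = 667.5383 / 82.7524 = 8.06670 years.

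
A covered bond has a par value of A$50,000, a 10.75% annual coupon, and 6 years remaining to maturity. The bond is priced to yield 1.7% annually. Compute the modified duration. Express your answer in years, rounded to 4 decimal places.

4.8914 years

Periodic yield y = 0.017. First find Macaulay duration:
  t   CF        PV=CF/(1+0.017)^t    t·PV
  1     5,375.00     5,285.1524     5,285.1524
  2     5,375.00     5,196.8067    10,393.6134
  3     5,375.00     5,109.9378    15,329.8133
  4     5,375.00     5,024.5209    20,098.0836
  5     5,375.00     4,940.5319    24,702.6593
  6    55,375.00    50,048.1492   300,288.8952
  Σ                 75,605.0988   376,098.2171
P = 75,605.0988; Macaulay duration = 376,098.2171 / 75,605.0988 = 4.97451 years.
Modified duration = D_Mac / (1 + y) = 4.97451 / 1.017 = 4.89136 years.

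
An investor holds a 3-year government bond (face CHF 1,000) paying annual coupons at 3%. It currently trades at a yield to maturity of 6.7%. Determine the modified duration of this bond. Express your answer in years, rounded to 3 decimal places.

Periodic yield y = 0.067. First find Macaulay duration:
  t   CF        PV=CF/(1+0.067)^t    t·PV
  1        30.00        28.1162        28.1162
  2        30.00        26.3507        52.7014
  3     1,030.00       847.8987     2,543.6961
  Σ                    902.3656     2,624.5137
P = 902.3656; Macaulay duration = 2,624.5137 / 902.3656 = 2.90848 years.
Modified duration = D_Mac / (1 + y) = 2.90848 / 1.067 = 2.72585 years.

2.726 years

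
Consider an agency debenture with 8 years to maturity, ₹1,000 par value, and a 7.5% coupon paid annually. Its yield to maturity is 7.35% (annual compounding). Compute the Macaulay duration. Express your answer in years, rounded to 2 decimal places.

Periodic yield y = 0.0735. Discount each cash flow and weight by its year:
  t   CF        PV=CF/(1+0.0735)^t    t·PV
  1        75.00        69.8649        69.8649
  2        75.00        65.0814       130.1629
  3        75.00        60.6255       181.8764
  4        75.00        56.4746       225.8984
  5        75.00        52.6079       263.0395
  6        75.00        49.0060       294.0358
  7        75.00        45.6506       319.5545
  8     1,075.00       609.5258     4,876.2062
  Σ                  1,008.8367     6,360.6386
Price P = Σ PV = 1,008.8367.
Macaulay duration = Σ(t·PV) / P = 6,360.6386 / 1,008.8367 = 6.30492 years.

6.30 years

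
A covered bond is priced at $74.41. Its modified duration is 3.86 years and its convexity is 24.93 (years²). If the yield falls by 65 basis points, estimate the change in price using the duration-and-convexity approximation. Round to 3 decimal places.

+$1.906

Duration effect: -D_mod·Δy = -3.86 × (-0.0065) = +0.025090
Convexity effect: ½·C·(Δy)² = 0.5 × 24.93 × (-0.0065)² = +0.00052664625
ΔP/P ≈ +0.025090 + 0.00052664625 = +0.02561664625
ΔP ≈ 74.41 × (+0.02561664625) = +1.9061346474625.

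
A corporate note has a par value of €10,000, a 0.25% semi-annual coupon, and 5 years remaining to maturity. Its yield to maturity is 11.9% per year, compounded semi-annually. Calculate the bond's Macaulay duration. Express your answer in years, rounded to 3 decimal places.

4.960 years

Periodic yield y = 0.0595. Discount each cash flow and weight by its period:
  t   CF        PV=CF/(1+0.0595)^t    t·PV
  1        12.50        11.7980        11.7980
  2        12.50        11.1355        22.2709
  3        12.50        10.5101        31.5303
  4        12.50         9.9199        39.6795
  5        12.50         9.3628        46.8139
  6        12.50         8.8370        53.0219
  7        12.50         8.3407        58.3850
  8        12.50         7.8723        62.9785
  9        12.50         7.4302        66.8719
  10   10,012.50     5,617.3686    56,173.6855
  Σ                  5,702.5750    56,567.0356
Price P = Σ PV = 5,702.5750.
Macaulay duration = Σ(t·PV) / P = 56,567.0356 / 5,702.5750 = 9.91956 half-year periods.
In years: 9.91956 / 2 = 4.95978 years.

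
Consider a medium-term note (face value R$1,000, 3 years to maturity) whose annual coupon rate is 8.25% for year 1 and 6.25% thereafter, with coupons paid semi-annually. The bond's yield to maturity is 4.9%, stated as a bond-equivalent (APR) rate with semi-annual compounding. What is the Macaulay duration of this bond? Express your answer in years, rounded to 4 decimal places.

2.7491 years

Periodic yield y = 0.0245. Discount each cash flow and weight by its period:
  t   CF        PV=CF/(1+0.0245)^t    t·PV
  1        41.25        40.2635        40.2635
  2        41.25        39.3007        78.6014
  3        31.25        29.0612        87.1837
  4        31.25        28.3663       113.4651
  5        31.25        27.6879       138.4396
  6     1,031.25       891.8508     5,351.1045
  Σ                  1,056.5304     5,809.0578
Price P = Σ PV = 1,056.5304.
Macaulay duration = Σ(t·PV) / P = 5,809.0578 / 1,056.5304 = 5.49824 half-year periods.
In years: 5.49824 / 2 = 2.74912 years.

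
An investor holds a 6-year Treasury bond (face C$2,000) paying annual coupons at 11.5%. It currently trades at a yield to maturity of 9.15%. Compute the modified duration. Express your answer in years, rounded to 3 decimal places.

4.324 years

Periodic yield y = 0.0915. First find Macaulay duration:
  t   CF        PV=CF/(1+0.0915)^t    t·PV
  1       230.00       210.7192       210.7192
  2       230.00       193.0547       386.1094
  3       230.00       176.8710       530.6130
  4       230.00       162.0440       648.1759
  5       230.00       148.4599       742.2995
  6     2,230.00     1,318.7498     7,912.4991
  Σ                  2,209.8986    10,430.4160
P = 2,209.8986; Macaulay duration = 10,430.4160 / 2,209.8986 = 4.71986 years.
Modified duration = D_Mac / (1 + y) = 4.71986 / 1.0915 = 4.32420 years.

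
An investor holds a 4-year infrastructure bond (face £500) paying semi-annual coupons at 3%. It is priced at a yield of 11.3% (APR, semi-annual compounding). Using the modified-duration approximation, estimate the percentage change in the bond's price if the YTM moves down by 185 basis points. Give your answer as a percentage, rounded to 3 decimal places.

+6.580%

Periodic yield y = 0.0565. Modified duration first:
  t   CF        PV=CF/(1+0.0565)^t    t·PV
  1         7.50         7.0989         7.0989
  2         7.50         6.7193        13.4385
  3         7.50         6.3599        19.0798
  4         7.50         6.0198        24.0793
  5         7.50         5.6979        28.4894
  6         7.50         5.3932        32.3590
  7         7.50         5.1048        35.7333
  8       507.50       326.9490     2,615.5921
  Σ                    369.3428     2,775.8704
P = 369.3428; D_Mac = 7.51570 half-year periods = 3.75785 yrs; D_mod = 3.75785/(1+0.0565) = 3.55689 yrs.
ΔP/P ≈ -D_mod · Δy = -3.55689 × (-0.0185) = +0.065802 = +6.5802%.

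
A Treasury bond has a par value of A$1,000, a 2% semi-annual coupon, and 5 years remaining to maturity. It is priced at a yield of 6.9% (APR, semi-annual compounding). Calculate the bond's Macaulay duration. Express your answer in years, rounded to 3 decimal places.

Periodic yield y = 0.0345. Discount each cash flow and weight by its period:
  t   CF        PV=CF/(1+0.0345)^t    t·PV
  1        10.00         9.6665         9.6665
  2        10.00         9.3441        18.6883
  3        10.00         9.0325        27.0975
  4        10.00         8.7313        34.9251
  5        10.00         8.4401        42.2005
  6        10.00         8.1586        48.9518
  7        10.00         7.8865        55.2058
  8        10.00         7.6235        60.9882
  9        10.00         7.3693        66.3236
  10    1,010.00       719.4762     7,194.7619
  Σ                    795.7287     7,558.8092
Price P = Σ PV = 795.7287.
Macaulay duration = Σ(t·PV) / P = 7,558.8092 / 795.7287 = 9.49923 half-year periods.
In years: 9.49923 / 2 = 4.74961 years.

4.750 years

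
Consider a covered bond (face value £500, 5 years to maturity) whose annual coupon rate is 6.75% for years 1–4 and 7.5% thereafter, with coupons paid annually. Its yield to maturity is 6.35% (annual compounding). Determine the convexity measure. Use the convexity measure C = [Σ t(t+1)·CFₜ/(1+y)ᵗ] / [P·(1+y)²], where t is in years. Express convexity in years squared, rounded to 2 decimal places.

22.42

With y = 0.0635:
  t   CF        PV=CF/(1+0.0635)^t    t·PV        t(t+1)·PV
  1        33.75        31.7348        31.7348          63.4697
  2        33.75        29.8400        59.6800         179.0400
  3        33.75        28.0583        84.1749         336.6996
  4        33.75        26.3830       105.5319         527.6595
  5       537.50       395.0854     1,975.4271      11,852.5624
  Σ                    511.1015     2,256.5487      12,959.4312
P = 511.1015.
Convexity = Σ t(t+1)·PV / [P·(1+y)²] = 12,959.4312 / (511.1015 × 1.131032) = 22.41836.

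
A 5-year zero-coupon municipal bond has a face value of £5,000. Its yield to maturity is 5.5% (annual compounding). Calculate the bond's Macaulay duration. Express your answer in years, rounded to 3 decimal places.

5.000 years

A zero-coupon bond has a single cash flow at maturity, so its Macaulay duration equals its maturity: 5 years.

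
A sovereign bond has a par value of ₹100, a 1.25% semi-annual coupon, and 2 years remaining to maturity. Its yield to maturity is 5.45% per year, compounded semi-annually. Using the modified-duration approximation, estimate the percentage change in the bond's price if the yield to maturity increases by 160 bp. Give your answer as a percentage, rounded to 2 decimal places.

Periodic yield y = 0.02725. Modified duration first:
  t   CF        PV=CF/(1+0.02725)^t    t·PV
  1        0.625         0.6084         0.6084
  2        0.625         0.5923         1.1846
  3        0.625         0.5766         1.7297
  4      100.625        90.3652       361.4609
  Σ                     92.1425       364.9836
P = 92.1425; D_Mac = 3.96108 half-year periods = 1.98054 yrs; D_mod = 1.98054/(1+0.02725) = 1.92800 yrs.
ΔP/P ≈ -D_mod · Δy = -1.92800 × (+0.016) = -0.030848 = -3.0848%.

-3.08%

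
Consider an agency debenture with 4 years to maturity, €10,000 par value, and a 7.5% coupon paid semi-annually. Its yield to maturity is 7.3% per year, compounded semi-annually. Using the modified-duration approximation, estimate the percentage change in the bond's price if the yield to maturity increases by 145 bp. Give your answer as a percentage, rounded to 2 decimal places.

-4.94%

Periodic yield y = 0.0365. Modified duration first:
  t   CF        PV=CF/(1+0.0365)^t    t·PV
  1       375.00       361.7945       361.7945
  2       375.00       349.0540       698.1081
  3       375.00       336.7622     1,010.2866
  4       375.00       324.9032     1,299.6130
  5       375.00       313.4619     1,567.3094
  6       375.00       302.4234     1,814.5406
  7       375.00       291.7737     2,042.4158
  8    10,375.00     7,788.1383    62,305.1062
  Σ                 10,068.3113    71,099.1742
P = 10,068.3113; D_Mac = 7.06168 half-year periods = 3.53084 yrs; D_mod = 3.53084/(1+0.0365) = 3.40650 yrs.
ΔP/P ≈ -D_mod · Δy = -3.40650 × (+0.0145) = -0.049394 = -4.9394%.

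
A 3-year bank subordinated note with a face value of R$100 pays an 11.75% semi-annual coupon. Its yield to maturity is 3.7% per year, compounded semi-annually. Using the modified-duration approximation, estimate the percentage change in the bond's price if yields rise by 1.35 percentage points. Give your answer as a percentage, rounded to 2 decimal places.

Periodic yield y = 0.0185. Modified duration first:
  t   CF        PV=CF/(1+0.0185)^t    t·PV
  1        5.875         5.7683         5.7683
  2        5.875         5.6635        11.3270
  3        5.875         5.5606        16.6819
  4        5.875         5.4596        21.8385
  5        5.875         5.3605        26.8023
  6      105.875        94.8478       569.0867
  Σ                    122.6603       651.5049
P = 122.6603; D_Mac = 5.31146 half-year periods = 2.65573 yrs; D_mod = 2.65573/(1+0.0185) = 2.60749 yrs.
ΔP/P ≈ -D_mod · Δy = -2.60749 × (+0.0135) = -0.035201 = -3.5201%.

-3.52%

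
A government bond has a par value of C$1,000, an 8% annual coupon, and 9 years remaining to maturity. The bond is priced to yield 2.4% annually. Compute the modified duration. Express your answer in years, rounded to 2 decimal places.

Periodic yield y = 0.024. First find Macaulay duration:
  t   CF        PV=CF/(1+0.024)^t    t·PV
  1        80.00        78.1250        78.1250
  2        80.00        76.2939       152.5879
  3        80.00        74.5058       223.5174
  4        80.00        72.7596       291.0383
  5        80.00        71.0543       355.2714
  6        80.00        69.3889       416.3336
  7        80.00        67.7626       474.3385
  8        80.00        66.1744       529.3956
  9     1,080.00       872.4171     7,851.7535
  Σ                  1,448.4817    10,372.3611
P = 1,448.4817; Macaulay duration = 10,372.3611 / 1,448.4817 = 7.16085 years.
Modified duration = D_Mac / (1 + y) = 7.16085 / 1.024 = 6.99302 years.

6.99 years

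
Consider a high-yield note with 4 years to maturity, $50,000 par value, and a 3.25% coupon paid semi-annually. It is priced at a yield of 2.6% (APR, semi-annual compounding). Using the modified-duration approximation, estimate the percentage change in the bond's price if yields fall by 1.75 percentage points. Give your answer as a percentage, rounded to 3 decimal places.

+6.541%

Periodic yield y = 0.013. Modified duration first:
  t   CF        PV=CF/(1+0.013)^t    t·PV
  1       812.50       802.0731       802.0731
  2       812.50       791.7799     1,583.5598
  3       812.50       781.6189     2,344.8566
  4       812.50       771.5882     3,086.3529
  5       812.50       761.6863     3,808.4315
  6       812.50       751.9114     4,511.4687
  7       812.50       742.2620     5,195.8343
  8    50,812.50    45,824.2114   366,593.6914
  Σ                 51,227.1313   387,926.2682
P = 51,227.1313; D_Mac = 7.57267 half-year periods = 3.78634 yrs; D_mod = 3.78634/(1+0.013) = 3.73775 yrs.
ΔP/P ≈ -D_mod · Δy = -3.73775 × (-0.0175) = +0.065411 = +6.5411%.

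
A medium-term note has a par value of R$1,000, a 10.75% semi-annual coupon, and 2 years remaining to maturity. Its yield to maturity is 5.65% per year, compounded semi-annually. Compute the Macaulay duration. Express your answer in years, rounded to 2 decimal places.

Periodic yield y = 0.02825. Discount each cash flow and weight by its period:
  t   CF        PV=CF/(1+0.02825)^t    t·PV
  1        53.75        52.2733        52.2733
  2        53.75        50.8371       101.6743
  3        53.75        49.4404       148.3213
  4     1,053.75       942.6332     3,770.5327
  Σ                  1,095.1840     4,072.8015
Price P = Σ PV = 1,095.1840.
Macaulay duration = Σ(t·PV) / P = 4,072.8015 / 1,095.1840 = 3.71883 half-year periods.
In years: 3.71883 / 2 = 1.85941 years.

1.86 years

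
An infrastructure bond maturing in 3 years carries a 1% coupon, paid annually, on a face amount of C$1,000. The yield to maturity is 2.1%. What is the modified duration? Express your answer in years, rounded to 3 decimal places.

2.909 years

Periodic yield y = 0.021. First find Macaulay duration:
  t   CF        PV=CF/(1+0.021)^t    t·PV
  1        10.00         9.7943         9.7943
  2        10.00         9.5929        19.1857
  3     1,010.00       948.9518     2,846.8554
  Σ                    968.3390     2,875.8354
P = 968.3390; Macaulay duration = 2,875.8354 / 968.3390 = 2.96986 years.
Modified duration = D_Mac / (1 + y) = 2.96986 / 1.021 = 2.90878 years.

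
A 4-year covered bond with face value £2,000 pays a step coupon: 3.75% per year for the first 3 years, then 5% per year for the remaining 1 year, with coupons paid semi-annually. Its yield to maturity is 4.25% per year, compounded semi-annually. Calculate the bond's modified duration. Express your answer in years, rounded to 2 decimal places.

Periodic yield y = 0.02125. First find Macaulay duration:
  t   CF        PV=CF/(1+0.02125)^t    t·PV
  1        37.50        36.7197        36.7197
  2        37.50        35.9556        71.9113
  3        37.50        35.2075       105.6225
  4        37.50        34.4749       137.8996
  5        37.50        33.7576       168.7878
  6        37.50        33.0551       198.3308
  7        50.00        43.1564       302.0950
  8     2,050.00     1,732.5960    13,860.7679
  Σ                  1,984.9228    14,882.1345
P = 1,984.9228; Macaulay duration = 14,882.1345 / 1,984.9228 = 7.49759 half-year periods = 3.74879 years.
Modified duration = D_Mac / (1 + y) = 3.74879 / 1.02125 = 3.67079 years.

3.67 years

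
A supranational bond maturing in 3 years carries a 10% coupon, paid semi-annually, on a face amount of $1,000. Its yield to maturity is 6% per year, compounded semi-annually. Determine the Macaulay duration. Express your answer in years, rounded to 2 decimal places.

2.68 years

Periodic yield y = 0.03. Discount each cash flow and weight by its period:
  t   CF        PV=CF/(1+0.03)^t    t·PV
  1        50.00        48.5437        48.5437
  2        50.00        47.1298        94.2596
  3        50.00        45.7571       137.2712
  4        50.00        44.4244       177.6974
  5        50.00        43.1304       215.6522
  6     1,050.00       879.3585     5,276.1508
  Σ                  1,108.3438     5,949.5750
Price P = Σ PV = 1,108.3438.
Macaulay duration = Σ(t·PV) / P = 5,949.5750 / 1,108.3438 = 5.36799 half-year periods.
In years: 5.36799 / 2 = 2.68399 years.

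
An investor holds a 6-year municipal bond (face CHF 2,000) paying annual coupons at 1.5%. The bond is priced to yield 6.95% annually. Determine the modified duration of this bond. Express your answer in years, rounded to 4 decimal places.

5.3662 years

Periodic yield y = 0.0695. First find Macaulay duration:
  t   CF        PV=CF/(1+0.0695)^t    t·PV
  1        30.00        28.0505        28.0505
  2        30.00        26.2277        52.4553
  3        30.00        24.5233        73.5699
  4        30.00        22.9297        91.7187
  5        30.00        21.4396       107.1982
  6     2,030.00     1,356.4735     8,138.8408
  Σ                  1,479.6442     8,491.8334
P = 1,479.6442; Macaulay duration = 8,491.8334 / 1,479.6442 = 5.73910 years.
Modified duration = D_Mac / (1 + y) = 5.73910 / 1.0695 = 5.36616 years.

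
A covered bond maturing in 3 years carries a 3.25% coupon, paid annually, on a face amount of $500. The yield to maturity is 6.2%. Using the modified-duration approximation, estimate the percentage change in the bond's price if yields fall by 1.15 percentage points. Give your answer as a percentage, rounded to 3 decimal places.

+3.143%

Periodic yield y = 0.062. Modified duration first:
  t   CF        PV=CF/(1+0.062)^t    t·PV
  1        16.25        15.3013        15.3013
  2        16.25        14.4080        28.8160
  3       516.25       431.0092     1,293.0275
  Σ                    460.7185     1,337.1449
P = 460.7185; D_Mac = 2.90230 yrs; D_mod = 2.90230/(1+0.062) = 2.73287 yrs.
ΔP/P ≈ -D_mod · Δy = -2.73287 × (-0.0115) = +0.031428 = +3.1428%.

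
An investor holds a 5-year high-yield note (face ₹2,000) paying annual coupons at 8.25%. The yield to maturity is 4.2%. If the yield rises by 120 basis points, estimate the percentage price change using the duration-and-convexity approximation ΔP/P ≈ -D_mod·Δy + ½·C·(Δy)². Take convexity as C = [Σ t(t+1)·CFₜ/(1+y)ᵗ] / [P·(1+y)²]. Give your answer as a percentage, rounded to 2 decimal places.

With y = 0.042:
  t   CF        PV=CF/(1+0.042)^t    t·PV        t(t+1)·PV
  1       165.00       158.3493       158.3493         316.6987
  2       165.00       151.9667       303.9335         911.8004
  3       165.00       145.8414       437.5242       1,750.0966
  4       165.00       139.9629       559.8518       2,799.2589
  5     2,165.00     1,762.4601     8,812.3007      52,873.8045
  Σ                  2,358.5805    10,271.9595      58,651.6590
P = 2,358.5805; D_Mac = 4.35514 yrs; D_mod = 4.17960 yrs; C = 22.90309.
Duration effect: -4.17960 × (+0.012) = -0.050155
Convexity effect: 0.5 × 22.90309 × (0.012)² = +0.0016490
ΔP/P ≈ -0.050155 + 0.0016490 = -0.048506 = -4.8506%.

-4.85%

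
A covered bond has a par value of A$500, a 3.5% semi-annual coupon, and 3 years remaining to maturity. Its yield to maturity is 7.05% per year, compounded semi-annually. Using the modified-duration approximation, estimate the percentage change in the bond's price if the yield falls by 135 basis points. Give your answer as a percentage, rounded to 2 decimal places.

+3.74%

Periodic yield y = 0.03525. Modified duration first:
  t   CF        PV=CF/(1+0.03525)^t    t·PV
  1         8.75         8.4521         8.4521
  2         8.75         8.1643        16.3285
  3         8.75         7.8863        23.6588
  4         8.75         7.6178        30.4710
  5         8.75         7.3584        36.7919
  6       508.75       413.2692     2,479.6149
  Σ                    452.7479     2,595.3173
P = 452.7479; D_Mac = 5.73237 half-year periods = 2.86618 yrs; D_mod = 2.86618/(1+0.03525) = 2.76859 yrs.
ΔP/P ≈ -D_mod · Δy = -2.76859 × (-0.0135) = +0.037376 = +3.7376%.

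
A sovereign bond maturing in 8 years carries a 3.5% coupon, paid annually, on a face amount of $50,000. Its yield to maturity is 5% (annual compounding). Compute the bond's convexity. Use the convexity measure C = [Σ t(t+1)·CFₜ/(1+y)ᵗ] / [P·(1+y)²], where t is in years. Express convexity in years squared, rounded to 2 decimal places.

55.19

With y = 0.05:
  t   CF        PV=CF/(1+0.05)^t    t·PV        t(t+1)·PV
  1     1,750.00     1,666.6667     1,666.6667       3,333.3333
  2     1,750.00     1,587.3016     3,174.6032       9,523.8095
  3     1,750.00     1,511.7158     4,535.1474      18,140.5896
  4     1,750.00     1,439.7293     5,758.9173      28,794.5866
  5     1,750.00     1,371.1708     6,855.8540      41,135.1237
  6     1,750.00     1,305.8769     7,835.2617      54,846.8317
  7     1,750.00     1,243.6923     8,705.8463      69,646.7704
  8    51,750.00    35,026.4370   280,211.4959   2,521,903.4629
  Σ                 45,152.5904   318,743.7924   2,747,324.5077
P = 45,152.5904.
Convexity = Σ t(t+1)·PV / [P·(1+y)²] = 2,747,324.5077 / (45,152.5904 × 1.102500) = 55.18851.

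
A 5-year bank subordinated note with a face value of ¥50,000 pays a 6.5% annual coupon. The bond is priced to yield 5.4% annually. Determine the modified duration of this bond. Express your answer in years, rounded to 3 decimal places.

Periodic yield y = 0.054. First find Macaulay duration:
  t   CF        PV=CF/(1+0.054)^t    t·PV
  1     3,250.00     3,083.4915     3,083.4915
  2     3,250.00     2,925.5137     5,851.0274
  3     3,250.00     2,775.6297     8,326.8891
  4     3,250.00     2,633.4248    10,533.6991
  5    53,250.00    40,937.0514   204,685.2568
  Σ                 52,355.1110   232,480.3639
P = 52,355.1110; Macaulay duration = 232,480.3639 / 52,355.1110 = 4.44045 years.
Modified duration = D_Mac / (1 + y) = 4.44045 / 1.054 = 4.21295 years.

4.213 years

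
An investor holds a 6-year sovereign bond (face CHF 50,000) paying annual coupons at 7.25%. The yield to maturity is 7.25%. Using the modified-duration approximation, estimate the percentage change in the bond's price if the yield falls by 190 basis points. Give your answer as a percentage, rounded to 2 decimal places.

Periodic yield y = 0.0725. Modified duration first:
  t   CF        PV=CF/(1+0.0725)^t    t·PV
  1     3,625.00     3,379.9534     3,379.9534
  2     3,625.00     3,151.4717     6,302.9434
  3     3,625.00     2,938.4351     8,815.3054
  4     3,625.00     2,739.7997    10,959.1986
  5     3,625.00     2,554.5918    12,772.9588
  6    53,625.00    35,235.7484   211,414.4903
  Σ                 50,000.0000   253,644.8499
P = 50,000.0000; D_Mac = 5.07290 yrs; D_mod = 5.07290/(1+0.0725) = 4.72997 yrs.
ΔP/P ≈ -D_mod · Δy = -4.72997 × (-0.019) = +0.089870 = +8.9870%.

+8.99%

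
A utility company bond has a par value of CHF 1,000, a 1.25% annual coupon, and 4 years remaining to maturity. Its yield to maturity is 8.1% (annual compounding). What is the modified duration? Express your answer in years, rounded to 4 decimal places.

3.6214 years

Periodic yield y = 0.081. First find Macaulay duration:
  t   CF        PV=CF/(1+0.081)^t    t·PV
  1        12.50        11.5634        11.5634
  2        12.50        10.6969        21.3938
  3        12.50         9.8954        29.6862
  4     1,012.50       741.4677     2,965.8709
  Σ                    773.6234     3,028.5143
P = 773.6234; Macaulay duration = 3,028.5143 / 773.6234 = 3.91471 years.
Modified duration = D_Mac / (1 + y) = 3.91471 / 1.081 = 3.62138 years.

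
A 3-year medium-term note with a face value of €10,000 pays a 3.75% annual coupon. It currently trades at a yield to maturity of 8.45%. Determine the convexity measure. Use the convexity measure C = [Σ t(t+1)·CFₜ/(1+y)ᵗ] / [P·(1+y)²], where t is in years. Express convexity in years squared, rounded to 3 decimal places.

9.684

With y = 0.0845:
  t   CF        PV=CF/(1+0.0845)^t    t·PV        t(t+1)·PV
  1       375.00       345.7815       345.7815         691.5629
  2       375.00       318.8395       637.6791       1,913.0372
  3    10,375.00     8,133.9114    24,401.7341      97,606.9365
  Σ                  8,798.5324    25,385.1947     100,211.5366
P = 8,798.5324.
Convexity = Σ t(t+1)·PV / [P·(1+y)²] = 100,211.5366 / (8,798.5324 × 1.176140) = 9.68386.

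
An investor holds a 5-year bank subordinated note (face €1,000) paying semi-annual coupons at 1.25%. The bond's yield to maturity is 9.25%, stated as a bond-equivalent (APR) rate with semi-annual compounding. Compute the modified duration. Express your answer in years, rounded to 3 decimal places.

4.612 years

Periodic yield y = 0.04625. First find Macaulay duration:
  t   CF        PV=CF/(1+0.04625)^t    t·PV
  1         6.25         5.9737         5.9737
  2         6.25         5.7096        11.4193
  3         6.25         5.4572        16.3717
  4         6.25         5.2160        20.8640
  5         6.25         4.9854        24.9272
  6         6.25         4.7650        28.5903
  7         6.25         4.5544        31.8808
  8         6.25         4.3531        34.8246
  9         6.25         4.1606        37.4458
  10    1,006.25       640.2524     6,402.5235
  Σ                    685.4276     6,614.8210
P = 685.4276; Macaulay duration = 6,614.8210 / 685.4276 = 9.65065 half-year periods = 4.82532 years.
Modified duration = D_Mac / (1 + y) = 4.82532 / 1.04625 = 4.61202 years.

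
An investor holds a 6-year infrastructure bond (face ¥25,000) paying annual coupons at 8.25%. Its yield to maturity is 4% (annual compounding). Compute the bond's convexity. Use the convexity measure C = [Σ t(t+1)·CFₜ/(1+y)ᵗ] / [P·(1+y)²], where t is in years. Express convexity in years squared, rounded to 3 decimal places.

With y = 0.04:
  t   CF        PV=CF/(1+0.04)^t    t·PV        t(t+1)·PV
  1     2,062.50     1,983.1731     1,983.1731       3,966.3462
  2     2,062.50     1,906.8972     3,813.7944      11,441.3831
  3     2,062.50     1,833.5550     5,500.6650      22,002.6599
  4     2,062.50     1,763.0336     7,052.1346      35,260.6729
  5     2,062.50     1,695.2247     8,476.1233      50,856.7397
  6    27,062.50    21,387.8869   128,327.3211     898,291.2478
  Σ                 30,569.7704   155,153.2114   1,021,819.0496
P = 30,569.7704.
Convexity = Σ t(t+1)·PV / [P·(1+y)²] = 1,021,819.0496 / (30,569.7704 × 1.081600) = 30.90403.

30.904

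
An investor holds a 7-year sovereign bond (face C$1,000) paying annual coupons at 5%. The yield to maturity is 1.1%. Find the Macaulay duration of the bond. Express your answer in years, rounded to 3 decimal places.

Periodic yield y = 0.011. Discount each cash flow and weight by its year:
  t   CF        PV=CF/(1+0.011)^t    t·PV
  1        50.00        49.4560        49.4560
  2        50.00        48.9179        97.8358
  3        50.00        48.3856       145.1569
  4        50.00        47.8592       191.4368
  5        50.00        47.3385       236.6924
  6        50.00        46.8234       280.9405
  7     1,050.00       972.5932     6,808.1521
  Σ                  1,261.3738     7,809.6704
Price P = Σ PV = 1,261.3738.
Macaulay duration = Σ(t·PV) / P = 7,809.6704 / 1,261.3738 = 6.19140 years.

6.191 years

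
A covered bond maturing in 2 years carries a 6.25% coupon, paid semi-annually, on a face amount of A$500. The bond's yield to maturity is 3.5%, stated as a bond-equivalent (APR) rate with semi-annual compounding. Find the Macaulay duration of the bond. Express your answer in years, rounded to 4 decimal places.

Periodic yield y = 0.0175. Discount each cash flow and weight by its period:
  t   CF        PV=CF/(1+0.0175)^t    t·PV
  1       15.625        15.3563        15.3563
  2       15.625        15.0922        30.1843
  3       15.625        14.8326        44.4977
  4      515.625       481.0567     1,924.2269
  Σ                    526.3377     2,014.2652
Price P = Σ PV = 526.3377.
Macaulay duration = Σ(t·PV) / P = 2,014.2652 / 526.3377 = 3.82694 half-year periods.
In years: 3.82694 / 2 = 1.91347 years.

1.9135 years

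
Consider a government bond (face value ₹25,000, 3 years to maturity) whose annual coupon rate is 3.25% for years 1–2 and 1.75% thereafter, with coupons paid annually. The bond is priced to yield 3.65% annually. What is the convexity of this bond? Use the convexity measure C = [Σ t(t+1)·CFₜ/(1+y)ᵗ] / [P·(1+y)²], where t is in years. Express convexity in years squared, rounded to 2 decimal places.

With y = 0.0365:
  t   CF        PV=CF/(1+0.0365)^t    t·PV        t(t+1)·PV
  1       812.50       783.8881       783.8881       1,567.7762
  2       812.50       756.2837     1,512.5675       4,537.7024
  3    25,437.50    22,843.7031    68,531.1093     274,124.4374
  Σ                 24,383.8749    70,827.5649     280,229.9159
P = 24,383.8749.
Convexity = Σ t(t+1)·PV / [P·(1+y)²] = 280,229.9159 / (24,383.8749 × 1.074332) = 10.69728.

10.70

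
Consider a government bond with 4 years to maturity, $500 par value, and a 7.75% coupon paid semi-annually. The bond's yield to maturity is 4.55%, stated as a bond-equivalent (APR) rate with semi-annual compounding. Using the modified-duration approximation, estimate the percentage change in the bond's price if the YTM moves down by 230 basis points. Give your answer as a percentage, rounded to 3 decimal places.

Periodic yield y = 0.02275. Modified duration first:
  t   CF        PV=CF/(1+0.02275)^t    t·PV
  1       19.375        18.9440        18.9440
  2       19.375        18.5226        37.0453
  3       19.375        18.1106        54.3319
  4       19.375        17.7078        70.8311
  5       19.375        17.3139        86.5694
  6       19.375        16.9287       101.5725
  7       19.375        16.5522       115.8653
  8      519.375       433.8355     3,470.6844
  Σ                    557.9154     3,955.8437
P = 557.9154; D_Mac = 7.09040 half-year periods = 3.54520 yrs; D_mod = 3.54520/(1+0.02275) = 3.46634 yrs.
ΔP/P ≈ -D_mod · Δy = -3.46634 × (-0.023) = +0.079726 = +7.9726%.

+7.973%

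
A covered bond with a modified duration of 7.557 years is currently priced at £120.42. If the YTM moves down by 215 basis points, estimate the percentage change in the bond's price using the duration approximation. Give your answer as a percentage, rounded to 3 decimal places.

Duration approximation: ΔP/P ≈ -D_mod · Δy = -7.557 × (-0.0215) = +0.1624755.
As a percentage: +16.24755%.

+16.248%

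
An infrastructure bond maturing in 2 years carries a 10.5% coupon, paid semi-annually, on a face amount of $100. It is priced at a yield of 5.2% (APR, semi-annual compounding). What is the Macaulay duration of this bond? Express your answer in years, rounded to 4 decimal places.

Periodic yield y = 0.026. Discount each cash flow and weight by its period:
  t   CF        PV=CF/(1+0.026)^t    t·PV
  1         5.25         5.1170         5.1170
  2         5.25         4.9873         9.9746
  3         5.25         4.8609        14.5827
  4       105.25        94.9801       379.9204
  Σ                    109.9453       409.5947
Price P = Σ PV = 109.9453.
Macaulay duration = Σ(t·PV) / P = 409.5947 / 109.9453 = 3.72544 half-year periods.
In years: 3.72544 / 2 = 1.86272 years.

1.8627 years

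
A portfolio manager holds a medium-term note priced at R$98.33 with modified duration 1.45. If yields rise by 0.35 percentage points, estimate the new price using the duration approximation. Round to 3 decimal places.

Duration approximation: ΔP/P ≈ -D_mod · Δy = -1.45 × (+0.0035) = -0.005075.
New price ≈ 98.33 × (1 - 0.005075) = 97.83097525.

R$97.831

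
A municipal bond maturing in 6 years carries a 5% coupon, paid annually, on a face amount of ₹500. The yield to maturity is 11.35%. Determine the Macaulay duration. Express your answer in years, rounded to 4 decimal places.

Periodic yield y = 0.1135. Discount each cash flow and weight by its year:
  t   CF        PV=CF/(1+0.1135)^t    t·PV
  1        25.00        22.4517        22.4517
  2        25.00        20.1632        40.3264
  3        25.00        18.1080        54.3239
  4        25.00        16.2622        65.0488
  5        25.00        14.6046        73.0229
  6       525.00       275.4343     1,652.6056
  Σ                    367.0239     1,907.7793
Price P = Σ PV = 367.0239.
Macaulay duration = Σ(t·PV) / P = 1,907.7793 / 367.0239 = 5.19797 years.

5.1980 years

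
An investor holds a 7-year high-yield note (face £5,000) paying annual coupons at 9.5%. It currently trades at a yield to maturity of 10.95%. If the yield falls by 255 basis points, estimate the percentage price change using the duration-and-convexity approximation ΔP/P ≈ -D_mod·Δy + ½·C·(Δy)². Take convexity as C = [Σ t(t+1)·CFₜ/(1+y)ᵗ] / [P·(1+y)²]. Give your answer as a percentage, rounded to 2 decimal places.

+13.34%

With y = 0.1095:
  t   CF        PV=CF/(1+0.1095)^t    t·PV        t(t+1)·PV
  1       475.00       428.1208       428.1208         856.2416
  2       475.00       385.8682       771.7364       2,315.2092
  3       475.00       347.7857     1,043.3570       4,173.4281
  4       475.00       313.4616     1,253.8465       6,269.2325
  5       475.00       282.5251     1,412.6256       8,475.7538
  6       475.00       254.6418     1,527.8511      10,694.9574
  7     5,475.00     2,645.4099    18,517.8694     148,142.9554
  Σ                  4,657.8132    24,955.4068     180,927.7781
P = 4,657.8132; D_Mac = 5.35775 yrs; D_mod = 4.82898 yrs; C = 31.55503.
Duration effect: -4.82898 × (-0.0255) = +0.123139
Convexity effect: 0.5 × 31.55503 × (-0.0255)² = +0.0102593
ΔP/P ≈ +0.123139 + 0.0102593 = +0.133398 = +13.3398%.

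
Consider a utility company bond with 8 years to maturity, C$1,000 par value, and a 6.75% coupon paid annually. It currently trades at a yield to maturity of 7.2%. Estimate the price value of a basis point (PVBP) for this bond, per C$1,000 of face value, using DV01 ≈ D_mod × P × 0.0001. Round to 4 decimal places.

Periodic yield y = 0.072.
  t   CF        PV=CF/(1+0.072)^t    t·PV
  1        67.50        62.9664        62.9664
  2        67.50        58.7373       117.4747
  3        67.50        54.7923       164.3769
  4        67.50        51.1122       204.4488
  5        67.50        47.6793       238.3965
  6        67.50        44.4770       266.8617
  7        67.50        41.4897       290.4279
  8     1,067.50       612.0820     4,896.6559
  Σ                    973.3362     6,241.6088
P = 973.3362; D_Mac = 6.41259 yrs; D_mod = 5.98190 yrs.
DV01 ≈ 5.98190 × 973.3362 × 0.0001 = 0.582240.

C$0.5822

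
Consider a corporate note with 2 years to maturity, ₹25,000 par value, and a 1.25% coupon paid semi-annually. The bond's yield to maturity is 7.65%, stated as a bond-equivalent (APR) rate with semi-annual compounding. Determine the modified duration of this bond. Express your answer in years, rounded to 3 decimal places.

1.907 years

Periodic yield y = 0.03825. First find Macaulay duration:
  t   CF        PV=CF/(1+0.03825)^t    t·PV
  1       156.25       150.4936       150.4936
  2       156.25       144.9493       289.8986
  3       156.25       139.6093       418.8278
  4    25,156.25    21,649.0151    86,596.0603
  Σ                 22,084.0673    87,455.2803
P = 22,084.0673; Macaulay duration = 87,455.2803 / 22,084.0673 = 3.96011 half-year periods = 1.98005 years.
Modified duration = D_Mac / (1 + y) = 1.98005 / 1.03825 = 1.90711 years.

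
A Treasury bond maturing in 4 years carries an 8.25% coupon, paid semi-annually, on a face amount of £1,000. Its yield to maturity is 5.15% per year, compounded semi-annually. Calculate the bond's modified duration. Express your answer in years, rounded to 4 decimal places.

Periodic yield y = 0.02575. First find Macaulay duration:
  t   CF        PV=CF/(1+0.02575)^t    t·PV
  1        41.25        40.2145        40.2145
  2        41.25        39.2049        78.4099
  3        41.25        38.2208       114.6623
  4        41.25        37.2613       149.0451
  5        41.25        36.3259       181.6295
  6        41.25        35.4140       212.4839
  7        41.25        34.5250       241.6748
  8     1,041.25       849.6162     6,796.9300
  Σ                  1,110.7826     7,815.0500
P = 1,110.7826; Macaulay duration = 7,815.0500 / 1,110.7826 = 7.03563 half-year periods = 3.51781 years.
Modified duration = D_Mac / (1 + y) = 3.51781 / 1.02575 = 3.42950 years.

3.4295 years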